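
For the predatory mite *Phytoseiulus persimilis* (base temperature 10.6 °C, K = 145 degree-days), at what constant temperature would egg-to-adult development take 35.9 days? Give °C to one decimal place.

Required daily accumulation = 145 / 35.9 = 4.039 DD/day.
T = T_base + 4.039 = 10.6 + 4.039 = 14.639 ≈ 14.6 °C.

14.6 °C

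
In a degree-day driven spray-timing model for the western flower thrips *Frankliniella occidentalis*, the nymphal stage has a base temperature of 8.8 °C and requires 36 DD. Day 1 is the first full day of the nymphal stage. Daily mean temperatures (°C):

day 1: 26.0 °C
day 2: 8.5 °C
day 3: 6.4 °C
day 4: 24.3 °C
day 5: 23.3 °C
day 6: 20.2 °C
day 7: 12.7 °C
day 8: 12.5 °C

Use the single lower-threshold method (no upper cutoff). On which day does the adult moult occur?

day 5

Daily DD above 8.8 °C: 17.2, 0.0, 0.0, 15.5, 14.5, 11.4, 3.9, 3.7.
Cumulative: 17.2, 17.2, 17.2, 32.7, 47.2, 58.6, 62.5, 66.2.
The total first reaches 36 DD on day 5.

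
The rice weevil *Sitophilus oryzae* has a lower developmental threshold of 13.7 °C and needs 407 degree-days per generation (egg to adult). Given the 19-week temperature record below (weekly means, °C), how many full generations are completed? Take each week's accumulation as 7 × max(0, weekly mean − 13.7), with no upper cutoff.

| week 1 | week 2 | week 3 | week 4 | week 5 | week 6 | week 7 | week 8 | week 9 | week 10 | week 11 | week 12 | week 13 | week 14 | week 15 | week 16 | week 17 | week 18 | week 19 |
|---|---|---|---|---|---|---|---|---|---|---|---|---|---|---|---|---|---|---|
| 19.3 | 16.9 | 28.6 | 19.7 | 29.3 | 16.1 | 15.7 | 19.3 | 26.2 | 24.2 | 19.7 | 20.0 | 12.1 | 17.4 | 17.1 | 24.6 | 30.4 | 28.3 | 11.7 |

2 generations

Weekly DD (7 × max(0, T̄ − 13.7)): 39.2, 22.4, 104.3, 42.0, 109.2, 16.8, 14.0, 39.2, 87.5, 73.5, 42.0, 44.1, 0.0, 25.9, 23.8, 76.3, 116.9, 102.2, 0.0.
Season total = 979.3 DD.
Complete generations = ⌊979.3 / 407⌋ = 2.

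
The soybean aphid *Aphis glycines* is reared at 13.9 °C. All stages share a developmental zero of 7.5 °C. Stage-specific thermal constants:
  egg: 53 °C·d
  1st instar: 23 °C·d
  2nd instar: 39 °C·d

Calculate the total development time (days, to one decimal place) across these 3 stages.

Daily accumulation at 13.9 °C = 13.9 − 7.5 = 6.4 DD/day.
Total K = 53 + 23 + 39 = 115 DD.
Total duration = 115 / 6.4 = 17.969 ≈ 18.0 days.

18.0 days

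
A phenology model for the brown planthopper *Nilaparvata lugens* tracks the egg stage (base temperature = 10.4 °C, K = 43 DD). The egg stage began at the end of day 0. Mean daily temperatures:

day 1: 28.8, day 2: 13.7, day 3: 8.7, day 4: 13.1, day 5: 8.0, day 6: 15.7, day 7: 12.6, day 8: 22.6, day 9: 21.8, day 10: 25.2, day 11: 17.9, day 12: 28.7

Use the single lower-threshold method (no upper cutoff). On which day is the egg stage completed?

Daily DD above 10.4 °C: 18.4, 3.3, 0.0, 2.7, 0.0, 5.3, 2.2, 12.2, 11.4, 14.8, 7.5, 18.3.
Cumulative: 18.4, 21.7, 21.7, 24.4, 24.4, 29.7, 31.9, 44.1, 55.5, 70.3, 77.8, 96.1.
The total first reaches 43 DD on day 8.

day 8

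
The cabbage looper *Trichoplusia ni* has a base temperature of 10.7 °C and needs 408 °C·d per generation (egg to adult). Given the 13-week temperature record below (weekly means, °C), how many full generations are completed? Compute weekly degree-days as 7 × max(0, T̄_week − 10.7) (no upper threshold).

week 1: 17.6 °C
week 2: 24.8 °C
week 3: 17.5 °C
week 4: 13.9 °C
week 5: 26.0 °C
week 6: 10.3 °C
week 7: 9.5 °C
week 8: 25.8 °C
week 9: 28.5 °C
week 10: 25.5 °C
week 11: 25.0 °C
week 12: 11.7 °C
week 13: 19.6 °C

2 generations

Weekly DD (7 × max(0, T̄ − 10.7)): 48.3, 98.7, 47.6, 22.4, 107.1, 0.0, 0.0, 105.7, 124.6, 103.6, 100.1, 7.0, 62.3.
Season total = 827.4 DD.
Complete generations = ⌊827.4 / 408⌋ = 2.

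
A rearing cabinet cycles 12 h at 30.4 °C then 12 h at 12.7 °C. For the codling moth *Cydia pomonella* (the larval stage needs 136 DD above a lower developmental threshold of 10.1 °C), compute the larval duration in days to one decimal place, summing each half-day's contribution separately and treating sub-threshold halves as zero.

11.9 days

Day half: max(0, 30.4 − 10.1) × 0.5 = 20.3 × 0.5 = 10.15 DD.
Night half: max(0, 12.7 − 10.1) × 0.5 = 2.6 × 0.5 = 1.30 DD.
Per 24 h: 11.45 DD/day.
Duration = 136 / 11.45 = 11.878 ≈ 11.9 days.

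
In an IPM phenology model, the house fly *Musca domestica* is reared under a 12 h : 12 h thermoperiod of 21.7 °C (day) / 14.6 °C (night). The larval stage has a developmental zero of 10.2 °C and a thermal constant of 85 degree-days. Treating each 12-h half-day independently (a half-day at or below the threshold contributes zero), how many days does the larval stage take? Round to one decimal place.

10.7 days

Day half: max(0, 21.7 − 10.2) × 0.5 = 11.5 × 0.5 = 5.75 DD.
Night half: max(0, 14.6 − 10.2) × 0.5 = 4.4 × 0.5 = 2.20 DD.
Per 24 h: 7.95 DD/day.
Duration = 85 / 7.95 = 10.692 ≈ 10.7 days.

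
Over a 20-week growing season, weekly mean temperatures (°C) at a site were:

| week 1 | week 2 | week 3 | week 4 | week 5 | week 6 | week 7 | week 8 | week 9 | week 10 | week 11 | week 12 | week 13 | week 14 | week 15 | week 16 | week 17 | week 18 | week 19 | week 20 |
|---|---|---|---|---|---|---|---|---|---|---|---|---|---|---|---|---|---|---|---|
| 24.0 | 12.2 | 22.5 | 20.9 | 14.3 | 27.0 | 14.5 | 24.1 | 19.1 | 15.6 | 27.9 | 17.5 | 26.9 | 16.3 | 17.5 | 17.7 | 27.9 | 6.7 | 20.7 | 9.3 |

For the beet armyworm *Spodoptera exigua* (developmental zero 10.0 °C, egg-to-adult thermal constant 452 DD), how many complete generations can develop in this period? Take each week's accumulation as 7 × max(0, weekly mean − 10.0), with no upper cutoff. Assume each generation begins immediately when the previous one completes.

Weekly DD (7 × max(0, T̄ − 10.0)): 98.0, 15.4, 87.5, 76.3, 30.1, 119.0, 31.5, 98.7, 63.7, 39.2, 125.3, 52.5, 118.3, 44.1, 52.5, 53.9, 125.3, 0.0, 74.9, 0.0.
Season total = 1306.2 DD.
Complete generations = ⌊1306.2 / 452⌋ = 2.

2 generations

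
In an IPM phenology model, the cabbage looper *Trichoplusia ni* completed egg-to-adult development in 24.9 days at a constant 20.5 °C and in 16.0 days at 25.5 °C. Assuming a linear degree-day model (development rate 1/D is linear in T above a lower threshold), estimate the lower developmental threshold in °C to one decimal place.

Equal thermal constants: D₁(T₁ − T_b) = D₂(T₂ − T_b).
24.9·(20.5 − T_b) = 16.0·(25.5 − T_b)
T_b = (24.9·20.5 − 16.0·25.5) / (24.9 − 16.0) = 102.45 / 8.9 = 11.511 °C ≈ 11.5 °C.

11.5 °C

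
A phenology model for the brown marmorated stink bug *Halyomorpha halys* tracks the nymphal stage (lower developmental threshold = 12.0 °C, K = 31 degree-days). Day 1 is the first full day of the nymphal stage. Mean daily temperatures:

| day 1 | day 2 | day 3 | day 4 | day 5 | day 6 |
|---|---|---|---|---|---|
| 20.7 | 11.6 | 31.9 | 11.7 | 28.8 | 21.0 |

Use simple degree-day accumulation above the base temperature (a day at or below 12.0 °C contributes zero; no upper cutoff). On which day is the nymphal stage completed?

day 5

Daily DD above 12.0 °C: 8.7, 0.0, 19.9, 0.0, 16.8, 9.0.
Cumulative: 8.7, 8.7, 28.6, 28.6, 45.4, 54.4.
The total first reaches 31 DD on day 5.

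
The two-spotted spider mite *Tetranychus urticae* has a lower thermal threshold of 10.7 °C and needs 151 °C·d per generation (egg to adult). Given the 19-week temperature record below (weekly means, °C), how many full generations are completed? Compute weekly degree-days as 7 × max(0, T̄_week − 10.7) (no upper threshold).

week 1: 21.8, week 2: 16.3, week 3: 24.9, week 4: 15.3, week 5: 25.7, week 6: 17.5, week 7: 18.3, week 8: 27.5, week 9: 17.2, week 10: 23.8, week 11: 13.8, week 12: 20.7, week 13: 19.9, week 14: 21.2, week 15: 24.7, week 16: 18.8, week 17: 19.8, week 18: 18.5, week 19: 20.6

Weekly DD (7 × max(0, T̄ − 10.7)): 77.7, 39.2, 99.4, 32.2, 105.0, 47.6, 53.2, 117.6, 45.5, 91.7, 21.7, 70.0, 64.4, 73.5, 98.0, 56.7, 63.7, 54.6, 69.3.
Season total = 1281.0 DD.
Complete generations = ⌊1281.0 / 151⌋ = 8.

8 generations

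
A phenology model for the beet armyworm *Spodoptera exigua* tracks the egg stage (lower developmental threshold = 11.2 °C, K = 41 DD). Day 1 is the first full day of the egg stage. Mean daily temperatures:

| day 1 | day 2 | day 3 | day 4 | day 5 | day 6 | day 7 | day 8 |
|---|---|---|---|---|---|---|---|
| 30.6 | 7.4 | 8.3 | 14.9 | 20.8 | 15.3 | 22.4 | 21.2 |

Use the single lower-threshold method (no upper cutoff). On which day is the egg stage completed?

day 7

Daily DD above 11.2 °C: 19.4, 0.0, 0.0, 3.7, 9.6, 4.1, 11.2, 10.0.
Cumulative: 19.4, 19.4, 19.4, 23.1, 32.7, 36.8, 48.0, 58.0.
The total first reaches 41 DD on day 7.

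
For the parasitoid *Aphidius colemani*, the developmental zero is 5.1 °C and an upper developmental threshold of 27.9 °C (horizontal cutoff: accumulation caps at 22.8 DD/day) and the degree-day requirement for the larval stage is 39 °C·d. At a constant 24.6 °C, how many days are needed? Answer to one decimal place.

2.0 days

Daily accumulation = 24.6 − 5.1 = 19.5 DD/day.
Duration = 39 / 19.5 = 2.000 ≈ 2.0 days.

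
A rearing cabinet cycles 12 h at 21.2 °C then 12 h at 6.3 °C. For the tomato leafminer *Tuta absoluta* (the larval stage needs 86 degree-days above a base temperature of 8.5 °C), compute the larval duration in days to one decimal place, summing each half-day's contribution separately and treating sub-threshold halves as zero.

Day half: max(0, 21.2 − 8.5) × 0.5 = 12.7 × 0.5 = 6.35 DD.
Night half: max(0, 6.3 − 8.5) × 0.5 = 0.0 × 0.5 = 0.00 DD.
Per 24 h: 6.35 DD/day.
Duration = 86 / 6.35 = 13.543 ≈ 13.5 days.

13.5 days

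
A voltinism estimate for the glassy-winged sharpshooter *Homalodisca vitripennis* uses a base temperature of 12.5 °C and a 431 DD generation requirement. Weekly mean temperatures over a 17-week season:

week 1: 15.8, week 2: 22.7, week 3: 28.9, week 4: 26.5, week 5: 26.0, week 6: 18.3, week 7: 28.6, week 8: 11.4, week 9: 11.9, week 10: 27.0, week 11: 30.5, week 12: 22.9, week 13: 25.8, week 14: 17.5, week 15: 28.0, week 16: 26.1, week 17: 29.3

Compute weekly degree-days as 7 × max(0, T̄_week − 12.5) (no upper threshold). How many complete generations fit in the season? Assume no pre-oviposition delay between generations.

Weekly DD (7 × max(0, T̄ − 12.5)): 23.1, 71.4, 114.8, 98.0, 94.5, 40.6, 112.7, 0.0, 0.0, 101.5, 126.0, 72.8, 93.1, 35.0, 108.5, 95.2, 117.6.
Season total = 1304.8 DD.
Complete generations = ⌊1304.8 / 431⌋ = 3.

3 generations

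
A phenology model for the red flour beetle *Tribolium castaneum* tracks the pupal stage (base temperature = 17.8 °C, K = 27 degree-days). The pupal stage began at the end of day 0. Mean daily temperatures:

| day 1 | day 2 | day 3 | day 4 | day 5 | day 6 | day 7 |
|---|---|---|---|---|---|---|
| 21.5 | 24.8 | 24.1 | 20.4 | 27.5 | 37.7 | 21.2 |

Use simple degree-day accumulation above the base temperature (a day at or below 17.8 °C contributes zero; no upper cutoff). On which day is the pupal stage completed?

Daily DD above 17.8 °C: 3.7, 7.0, 6.3, 2.6, 9.7, 19.9, 3.4.
Cumulative: 3.7, 10.7, 17.0, 19.6, 29.3, 49.2, 52.6.
The total first reaches 27 DD on day 5.

day 5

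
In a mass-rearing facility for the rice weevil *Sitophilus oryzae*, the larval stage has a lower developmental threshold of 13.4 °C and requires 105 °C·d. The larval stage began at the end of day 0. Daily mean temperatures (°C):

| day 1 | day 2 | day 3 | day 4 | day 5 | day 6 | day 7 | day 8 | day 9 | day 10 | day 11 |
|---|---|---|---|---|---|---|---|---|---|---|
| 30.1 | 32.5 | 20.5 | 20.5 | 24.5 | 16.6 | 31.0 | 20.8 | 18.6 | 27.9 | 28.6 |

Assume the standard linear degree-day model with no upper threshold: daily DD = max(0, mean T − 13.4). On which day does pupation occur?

Daily DD above 13.4 °C: 16.7, 19.1, 7.1, 7.1, 11.1, 3.2, 17.6, 7.4, 5.2, 14.5, 15.2.
Cumulative: 16.7, 35.8, 42.9, 50.0, 61.1, 64.3, 81.9, 89.3, 94.5, 109.0, 124.2.
The total first reaches 105 DD on day 10.

day 10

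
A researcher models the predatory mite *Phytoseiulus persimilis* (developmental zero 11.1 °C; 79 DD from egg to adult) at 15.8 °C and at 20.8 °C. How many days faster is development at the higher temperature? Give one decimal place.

8.7 days

At 15.8 °C: 79 / (15.8 − 11.1) = 79 / 4.7 = 16.809 d.
At 20.8 °C: 79 / (20.8 − 11.1) = 79 / 9.7 = 8.144 d.
Difference = |16.809 − 8.144| = 8.664 ≈ 8.7 days.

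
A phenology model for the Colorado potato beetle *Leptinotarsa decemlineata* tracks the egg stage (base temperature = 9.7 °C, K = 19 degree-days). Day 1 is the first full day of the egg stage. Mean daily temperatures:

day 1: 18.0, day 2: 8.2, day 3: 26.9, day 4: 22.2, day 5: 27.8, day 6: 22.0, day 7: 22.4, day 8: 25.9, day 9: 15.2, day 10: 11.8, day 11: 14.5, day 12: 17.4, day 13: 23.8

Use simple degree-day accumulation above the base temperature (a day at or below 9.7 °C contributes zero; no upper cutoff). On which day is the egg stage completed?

day 3

Daily DD above 9.7 °C: 8.3, 0.0, 17.2, 12.5, 18.1, 12.3, 12.7, 16.2, 5.5, 2.1, 4.8, 7.7, 14.1.
Cumulative: 8.3, 8.3, 25.5, 38.0, 56.1, 68.4, 81.1, 97.3, 102.8, 104.9, 109.7, 117.4, 131.5.
The total first reaches 19 DD on day 3.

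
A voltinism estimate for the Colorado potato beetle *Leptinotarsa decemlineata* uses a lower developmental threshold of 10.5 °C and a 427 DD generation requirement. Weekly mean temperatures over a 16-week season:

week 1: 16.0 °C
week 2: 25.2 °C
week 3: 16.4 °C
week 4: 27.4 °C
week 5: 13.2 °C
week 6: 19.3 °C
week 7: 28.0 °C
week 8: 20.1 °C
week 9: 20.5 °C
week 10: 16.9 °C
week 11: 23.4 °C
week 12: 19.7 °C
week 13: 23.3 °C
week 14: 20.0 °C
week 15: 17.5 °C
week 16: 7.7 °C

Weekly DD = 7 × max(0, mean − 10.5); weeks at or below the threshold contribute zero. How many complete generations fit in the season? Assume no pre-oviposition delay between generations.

Weekly DD (7 × max(0, T̄ − 10.5)): 38.5, 102.9, 41.3, 118.3, 18.9, 61.6, 122.5, 67.2, 70.0, 44.8, 90.3, 64.4, 89.6, 66.5, 49.0, 0.0.
Season total = 1045.8 DD.
Complete generations = ⌊1045.8 / 427⌋ = 2.

2 generations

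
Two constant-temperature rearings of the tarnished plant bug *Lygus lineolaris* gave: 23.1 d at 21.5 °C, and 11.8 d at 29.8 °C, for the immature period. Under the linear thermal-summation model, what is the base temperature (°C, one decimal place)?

12.8 °C

Linear rate model ⇒ the product D·(T − T_b) is constant across temperatures.
23.1·(21.5 − T_b) = 11.8·(29.8 − T_b)
T_b = (23.1·21.5 − 11.8·29.8) / (23.1 − 11.8) = 145.01 / 11.3 = 12.833 °C ≈ 12.8 °C.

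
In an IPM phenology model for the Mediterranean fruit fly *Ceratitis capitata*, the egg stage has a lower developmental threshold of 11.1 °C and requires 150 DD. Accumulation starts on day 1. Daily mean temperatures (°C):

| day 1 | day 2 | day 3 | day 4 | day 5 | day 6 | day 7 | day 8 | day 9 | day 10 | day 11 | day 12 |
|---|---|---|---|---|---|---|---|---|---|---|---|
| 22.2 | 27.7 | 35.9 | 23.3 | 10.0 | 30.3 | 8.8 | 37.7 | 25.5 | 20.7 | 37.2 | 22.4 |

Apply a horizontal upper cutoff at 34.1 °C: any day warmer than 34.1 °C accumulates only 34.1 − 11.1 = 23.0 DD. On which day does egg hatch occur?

Daily DD above 11.1 °C (capped at 23.0): 11.1, 16.6, 23.0, 12.2, 0.0, 19.2, 0.0, 23.0, 14.4, 9.6, 23.0, 11.3.
Cumulative: 11.1, 27.7, 50.7, 62.9, 62.9, 82.1, 82.1, 105.1, 119.5, 129.1, 152.1, 163.4.
The total first reaches 150 DD on day 11.

day 11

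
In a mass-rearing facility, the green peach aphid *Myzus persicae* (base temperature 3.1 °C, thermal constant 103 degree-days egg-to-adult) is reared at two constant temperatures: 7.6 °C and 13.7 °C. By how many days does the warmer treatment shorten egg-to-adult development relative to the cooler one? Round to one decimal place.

13.2 days

At 7.6 °C: 103 / (7.6 − 3.1) = 103 / 4.5 = 22.889 d.
At 13.7 °C: 103 / (13.7 − 3.1) = 103 / 10.6 = 9.717 d.
Difference = |22.889 − 9.717| = 13.172 ≈ 13.2 days.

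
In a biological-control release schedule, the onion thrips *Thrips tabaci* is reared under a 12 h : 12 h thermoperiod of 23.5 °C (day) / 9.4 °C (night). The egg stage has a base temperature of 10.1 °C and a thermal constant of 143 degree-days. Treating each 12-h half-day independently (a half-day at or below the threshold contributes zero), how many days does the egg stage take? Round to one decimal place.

Day half: max(0, 23.5 − 10.1) × 0.5 = 13.4 × 0.5 = 6.70 DD.
Night half: max(0, 9.4 − 10.1) × 0.5 = 0.0 × 0.5 = 0.00 DD.
Per 24 h: 6.70 DD/day.
Duration = 143 / 6.70 = 21.343 ≈ 21.3 days.

21.3 days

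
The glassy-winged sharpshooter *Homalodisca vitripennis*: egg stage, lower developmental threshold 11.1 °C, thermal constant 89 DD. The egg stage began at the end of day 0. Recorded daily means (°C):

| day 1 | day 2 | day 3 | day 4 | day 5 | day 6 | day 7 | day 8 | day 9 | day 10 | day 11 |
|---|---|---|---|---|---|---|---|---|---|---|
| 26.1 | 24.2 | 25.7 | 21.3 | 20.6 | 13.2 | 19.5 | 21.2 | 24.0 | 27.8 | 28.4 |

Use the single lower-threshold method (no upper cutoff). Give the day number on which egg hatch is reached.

day 9

Daily DD above 11.1 °C: 15.0, 13.1, 14.6, 10.2, 9.5, 2.1, 8.4, 10.1, 12.9, 16.7, 17.3.
Cumulative: 15.0, 28.1, 42.7, 52.9, 62.4, 64.5, 72.9, 83.0, 95.9, 112.6, 129.9.
The total first reaches 89 DD on day 9.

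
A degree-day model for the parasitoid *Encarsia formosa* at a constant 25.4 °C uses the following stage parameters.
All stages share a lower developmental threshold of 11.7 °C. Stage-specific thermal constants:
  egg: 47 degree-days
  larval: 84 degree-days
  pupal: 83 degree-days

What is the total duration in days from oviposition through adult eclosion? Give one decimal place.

15.6 days

Daily accumulation at 25.4 °C = 25.4 − 11.7 = 13.7 DD/day.
Total K = 47 + 84 + 83 = 214 DD.
Total duration = 214 / 13.7 = 15.620 ≈ 15.6 days.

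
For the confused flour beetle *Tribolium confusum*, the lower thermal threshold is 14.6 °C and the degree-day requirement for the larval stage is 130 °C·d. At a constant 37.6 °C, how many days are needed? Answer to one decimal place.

Daily accumulation = 37.6 − 14.6 = 23.0 DD/day.
Duration = 130 / 23.0 = 5.652 ≈ 5.7 days.

5.7 days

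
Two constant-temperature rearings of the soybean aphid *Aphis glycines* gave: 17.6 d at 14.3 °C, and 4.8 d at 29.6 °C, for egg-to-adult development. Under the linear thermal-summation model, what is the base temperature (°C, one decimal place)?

8.6 °C

Equal thermal constants: D₁(T₁ − T_b) = D₂(T₂ − T_b).
17.6·(14.3 − T_b) = 4.8·(29.6 − T_b)
T_b = (17.6·14.3 − 4.8·29.6) / (17.6 − 4.8) = 109.60 / 12.8 = 8.563 °C ≈ 8.6 °C.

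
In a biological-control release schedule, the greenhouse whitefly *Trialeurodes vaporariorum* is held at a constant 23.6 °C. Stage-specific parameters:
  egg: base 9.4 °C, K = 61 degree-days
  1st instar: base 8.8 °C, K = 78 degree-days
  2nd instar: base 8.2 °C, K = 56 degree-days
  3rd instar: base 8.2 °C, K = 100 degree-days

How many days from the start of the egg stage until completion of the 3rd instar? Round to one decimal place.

egg: 61 / (23.6 − 9.4) = 61 / 14.2 = 4.296 d.
1st instar: 78 / (23.6 − 8.8) = 78 / 14.8 = 5.270 d.
2nd instar: 56 / (23.6 − 8.2) = 56 / 15.4 = 3.636 d.
3rd instar: 100 / (23.6 − 8.2) = 100 / 15.4 = 6.494 d.
Sum = 19.696 ≈ 19.7 days.

19.7 days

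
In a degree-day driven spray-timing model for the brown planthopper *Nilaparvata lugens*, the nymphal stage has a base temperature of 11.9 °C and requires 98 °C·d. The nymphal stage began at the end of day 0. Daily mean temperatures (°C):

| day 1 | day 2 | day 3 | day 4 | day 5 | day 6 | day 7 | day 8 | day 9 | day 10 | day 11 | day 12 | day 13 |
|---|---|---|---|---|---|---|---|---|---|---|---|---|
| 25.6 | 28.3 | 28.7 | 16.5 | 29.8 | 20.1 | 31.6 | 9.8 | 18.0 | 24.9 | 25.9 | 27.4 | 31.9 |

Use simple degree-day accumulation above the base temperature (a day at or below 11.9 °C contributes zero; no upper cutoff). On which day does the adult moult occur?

Daily DD above 11.9 °C: 13.7, 16.4, 16.8, 4.6, 17.9, 8.2, 19.7, 0.0, 6.1, 13.0, 14.0, 15.5, 20.0.
Cumulative: 13.7, 30.1, 46.9, 51.5, 69.4, 77.6, 97.3, 97.3, 103.4, 116.4, 130.4, 145.9, 165.9.
The total first reaches 98 DD on day 9.

day 9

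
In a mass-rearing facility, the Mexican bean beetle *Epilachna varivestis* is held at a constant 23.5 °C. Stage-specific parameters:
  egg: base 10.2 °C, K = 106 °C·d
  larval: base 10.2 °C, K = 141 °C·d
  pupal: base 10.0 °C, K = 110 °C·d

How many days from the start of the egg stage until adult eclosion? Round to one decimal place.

26.7 days

egg: 106 / (23.5 − 10.2) = 106 / 13.3 = 7.970 d.
larval: 141 / (23.5 − 10.2) = 141 / 13.3 = 10.602 d.
pupal: 110 / (23.5 − 10.0) = 110 / 13.5 = 8.148 d.
Sum = 26.720 ≈ 26.7 days.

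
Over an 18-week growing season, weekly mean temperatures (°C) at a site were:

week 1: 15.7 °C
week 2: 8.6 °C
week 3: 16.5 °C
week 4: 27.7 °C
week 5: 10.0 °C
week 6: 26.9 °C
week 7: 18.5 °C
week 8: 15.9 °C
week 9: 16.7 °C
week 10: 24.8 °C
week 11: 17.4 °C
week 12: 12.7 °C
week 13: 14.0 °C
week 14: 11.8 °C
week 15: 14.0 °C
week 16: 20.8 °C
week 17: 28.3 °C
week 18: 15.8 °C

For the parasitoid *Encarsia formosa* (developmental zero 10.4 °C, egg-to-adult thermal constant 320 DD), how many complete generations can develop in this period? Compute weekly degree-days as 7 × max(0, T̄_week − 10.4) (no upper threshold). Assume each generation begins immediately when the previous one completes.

2 generations

Weekly DD (7 × max(0, T̄ − 10.4)): 37.1, 0.0, 42.7, 121.1, 0.0, 115.5, 56.7, 38.5, 44.1, 100.8, 49.0, 16.1, 25.2, 9.8, 25.2, 72.8, 125.3, 37.8.
Season total = 917.7 DD.
Complete generations = ⌊917.7 / 320⌋ = 2.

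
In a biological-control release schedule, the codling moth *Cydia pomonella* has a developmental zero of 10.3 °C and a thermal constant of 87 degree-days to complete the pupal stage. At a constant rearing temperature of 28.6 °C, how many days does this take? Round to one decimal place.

4.8 days

Daily accumulation = 28.6 − 10.3 = 18.3 DD/day.
Duration = 87 / 18.3 = 4.754 ≈ 4.8 days.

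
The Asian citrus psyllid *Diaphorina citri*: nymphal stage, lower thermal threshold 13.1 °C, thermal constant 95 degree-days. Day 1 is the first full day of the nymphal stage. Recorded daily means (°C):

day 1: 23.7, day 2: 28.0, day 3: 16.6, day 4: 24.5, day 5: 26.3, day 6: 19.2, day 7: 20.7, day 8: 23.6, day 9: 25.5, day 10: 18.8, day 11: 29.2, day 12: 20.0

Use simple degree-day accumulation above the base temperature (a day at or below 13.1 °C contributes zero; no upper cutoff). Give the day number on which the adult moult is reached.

day 10

Daily DD above 13.1 °C: 10.6, 14.9, 3.5, 11.4, 13.2, 6.1, 7.6, 10.5, 12.4, 5.7, 16.1, 6.9.
Cumulative: 10.6, 25.5, 29.0, 40.4, 53.6, 59.7, 67.3, 77.8, 90.2, 95.9, 112.0, 118.9.
The total first reaches 95 DD on day 10.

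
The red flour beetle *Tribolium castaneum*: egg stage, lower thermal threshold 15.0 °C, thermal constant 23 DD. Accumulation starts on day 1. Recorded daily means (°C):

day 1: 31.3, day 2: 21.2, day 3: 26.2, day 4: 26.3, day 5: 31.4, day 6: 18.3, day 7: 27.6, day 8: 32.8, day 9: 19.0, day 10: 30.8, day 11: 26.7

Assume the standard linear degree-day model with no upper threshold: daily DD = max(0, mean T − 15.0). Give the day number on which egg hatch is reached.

Daily DD above 15.0 °C: 16.3, 6.2, 11.2, 11.3, 16.4, 3.3, 12.6, 17.8, 4.0, 15.8, 11.7.
Cumulative: 16.3, 22.5, 33.7, 45.0, 61.4, 64.7, 77.3, 95.1, 99.1, 114.9, 126.6.
The total first reaches 23 DD on day 3.

day 3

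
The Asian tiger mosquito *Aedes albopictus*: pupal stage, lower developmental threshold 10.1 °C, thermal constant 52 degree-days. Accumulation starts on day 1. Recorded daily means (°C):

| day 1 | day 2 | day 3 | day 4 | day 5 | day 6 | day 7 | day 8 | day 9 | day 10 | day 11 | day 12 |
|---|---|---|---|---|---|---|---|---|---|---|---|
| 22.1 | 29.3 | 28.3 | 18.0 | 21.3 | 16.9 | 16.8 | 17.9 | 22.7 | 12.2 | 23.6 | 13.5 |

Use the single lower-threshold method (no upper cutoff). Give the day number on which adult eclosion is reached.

Daily DD above 10.1 °C: 12.0, 19.2, 18.2, 7.9, 11.2, 6.8, 6.7, 7.8, 12.6, 2.1, 13.5, 3.4.
Cumulative: 12.0, 31.2, 49.4, 57.3, 68.5, 75.3, 82.0, 89.8, 102.4, 104.5, 118.0, 121.4.
The total first reaches 52 DD on day 4.

day 4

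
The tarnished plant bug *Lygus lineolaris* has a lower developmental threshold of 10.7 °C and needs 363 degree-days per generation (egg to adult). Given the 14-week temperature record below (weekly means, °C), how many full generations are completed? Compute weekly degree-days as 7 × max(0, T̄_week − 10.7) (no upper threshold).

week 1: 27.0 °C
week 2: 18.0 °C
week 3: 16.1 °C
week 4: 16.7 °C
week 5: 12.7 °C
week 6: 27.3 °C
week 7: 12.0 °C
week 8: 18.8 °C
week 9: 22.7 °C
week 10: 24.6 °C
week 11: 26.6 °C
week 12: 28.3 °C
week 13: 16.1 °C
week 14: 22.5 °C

2 generations

Weekly DD (7 × max(0, T̄ − 10.7)): 114.1, 51.1, 37.8, 42.0, 14.0, 116.2, 9.1, 56.7, 84.0, 97.3, 111.3, 123.2, 37.8, 82.6.
Season total = 977.2 DD.
Complete generations = ⌊977.2 / 363⌋ = 2.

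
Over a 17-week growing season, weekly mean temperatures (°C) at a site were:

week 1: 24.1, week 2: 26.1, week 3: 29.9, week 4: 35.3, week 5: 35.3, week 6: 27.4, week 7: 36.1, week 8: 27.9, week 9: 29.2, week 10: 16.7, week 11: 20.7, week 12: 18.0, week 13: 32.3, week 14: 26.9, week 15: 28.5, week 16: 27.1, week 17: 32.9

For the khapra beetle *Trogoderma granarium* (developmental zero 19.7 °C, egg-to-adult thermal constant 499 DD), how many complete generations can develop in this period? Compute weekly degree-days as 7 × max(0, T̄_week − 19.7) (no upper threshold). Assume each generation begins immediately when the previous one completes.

Weekly DD (7 × max(0, T̄ − 19.7)): 30.8, 44.8, 71.4, 109.2, 109.2, 53.9, 114.8, 57.4, 66.5, 0.0, 7.0, 0.0, 88.2, 50.4, 61.6, 51.8, 92.4.
Season total = 1009.4 DD.
Complete generations = ⌊1009.4 / 499⌋ = 2.

2 generations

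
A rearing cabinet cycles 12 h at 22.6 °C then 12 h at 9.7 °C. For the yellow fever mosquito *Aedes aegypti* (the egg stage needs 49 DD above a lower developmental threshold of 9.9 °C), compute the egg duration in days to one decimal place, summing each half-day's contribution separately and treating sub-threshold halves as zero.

7.7 days

Day half: max(0, 22.6 − 9.9) × 0.5 = 12.7 × 0.5 = 6.35 DD.
Night half: max(0, 9.7 − 9.9) × 0.5 = 0.0 × 0.5 = 0.00 DD.
Per 24 h: 6.35 DD/day.
Duration = 49 / 6.35 = 7.717 ≈ 7.7 days.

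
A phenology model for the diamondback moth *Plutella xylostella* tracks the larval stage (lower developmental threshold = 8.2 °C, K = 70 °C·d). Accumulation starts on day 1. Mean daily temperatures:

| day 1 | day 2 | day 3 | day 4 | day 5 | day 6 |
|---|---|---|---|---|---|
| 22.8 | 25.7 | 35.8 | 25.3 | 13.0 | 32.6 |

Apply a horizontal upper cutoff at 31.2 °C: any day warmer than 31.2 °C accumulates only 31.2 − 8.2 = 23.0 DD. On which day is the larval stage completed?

day 4

Daily DD above 8.2 °C (capped at 23.0): 14.6, 17.5, 23.0, 17.1, 4.8, 23.0.
Cumulative: 14.6, 32.1, 55.1, 72.2, 77.0, 100.0.
The total first reaches 70 DD on day 4.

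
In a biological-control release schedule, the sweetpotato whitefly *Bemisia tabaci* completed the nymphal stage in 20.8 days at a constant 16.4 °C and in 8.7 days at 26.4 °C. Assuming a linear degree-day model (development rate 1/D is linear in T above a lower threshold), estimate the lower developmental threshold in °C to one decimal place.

Equal thermal constants: D₁(T₁ − T_b) = D₂(T₂ − T_b).
20.8·(16.4 − T_b) = 8.7·(26.4 − T_b)
T_b = (20.8·16.4 − 8.7·26.4) / (20.8 − 8.7) = 111.44 / 12.1 = 9.210 °C ≈ 9.2 °C.

9.2 °C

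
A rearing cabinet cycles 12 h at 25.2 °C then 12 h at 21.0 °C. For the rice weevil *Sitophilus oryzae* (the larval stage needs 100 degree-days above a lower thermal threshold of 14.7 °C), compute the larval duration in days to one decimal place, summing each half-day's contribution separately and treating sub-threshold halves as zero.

Day half: max(0, 25.2 − 14.7) × 0.5 = 10.5 × 0.5 = 5.25 DD.
Night half: max(0, 21.0 − 14.7) × 0.5 = 6.3 × 0.5 = 3.15 DD.
Per 24 h: 8.40 DD/day.
Duration = 100 / 8.40 = 11.905 ≈ 11.9 days.

11.9 days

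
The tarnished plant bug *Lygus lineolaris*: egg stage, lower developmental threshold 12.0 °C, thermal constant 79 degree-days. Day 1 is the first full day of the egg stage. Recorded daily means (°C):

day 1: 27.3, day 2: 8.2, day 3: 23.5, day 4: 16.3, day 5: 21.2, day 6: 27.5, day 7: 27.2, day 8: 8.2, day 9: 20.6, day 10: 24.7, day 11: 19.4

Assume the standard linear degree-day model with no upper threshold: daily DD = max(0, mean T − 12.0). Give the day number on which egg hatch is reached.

Daily DD above 12.0 °C: 15.3, 0.0, 11.5, 4.3, 9.2, 15.5, 15.2, 0.0, 8.6, 12.7, 7.4.
Cumulative: 15.3, 15.3, 26.8, 31.1, 40.3, 55.8, 71.0, 71.0, 79.6, 92.3, 99.7.
The total first reaches 79 DD on day 9.

day 9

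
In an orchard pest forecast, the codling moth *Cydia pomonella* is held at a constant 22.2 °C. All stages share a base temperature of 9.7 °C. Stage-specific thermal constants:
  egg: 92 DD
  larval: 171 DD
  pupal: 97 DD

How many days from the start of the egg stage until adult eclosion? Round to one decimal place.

28.8 days

Daily accumulation at 22.2 °C = 22.2 − 9.7 = 12.5 DD/day.
Total K = 92 + 171 + 97 = 360 DD.
Total duration = 360 / 12.5 = 28.800 ≈ 28.8 days.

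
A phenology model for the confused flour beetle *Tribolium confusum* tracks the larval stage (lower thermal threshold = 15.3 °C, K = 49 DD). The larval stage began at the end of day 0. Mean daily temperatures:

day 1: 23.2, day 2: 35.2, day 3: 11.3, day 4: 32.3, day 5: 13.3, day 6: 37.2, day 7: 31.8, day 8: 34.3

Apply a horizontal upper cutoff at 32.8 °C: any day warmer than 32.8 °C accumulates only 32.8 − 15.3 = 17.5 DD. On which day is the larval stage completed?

Daily DD above 15.3 °C (capped at 17.5): 7.9, 17.5, 0.0, 17.0, 0.0, 17.5, 16.5, 17.5.
Cumulative: 7.9, 25.4, 25.4, 42.4, 42.4, 59.9, 76.4, 93.9.
The total first reaches 49 DD on day 6.

day 6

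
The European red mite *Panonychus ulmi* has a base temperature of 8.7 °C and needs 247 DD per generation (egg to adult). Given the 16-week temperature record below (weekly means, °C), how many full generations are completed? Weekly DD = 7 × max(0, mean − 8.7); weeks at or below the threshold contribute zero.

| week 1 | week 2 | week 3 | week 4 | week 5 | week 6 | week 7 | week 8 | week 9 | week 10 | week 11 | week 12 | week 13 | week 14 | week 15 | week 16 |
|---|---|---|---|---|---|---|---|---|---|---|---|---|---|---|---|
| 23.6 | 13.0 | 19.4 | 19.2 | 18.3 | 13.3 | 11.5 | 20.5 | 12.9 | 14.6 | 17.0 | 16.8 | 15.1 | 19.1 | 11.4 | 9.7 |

Weekly DD (7 × max(0, T̄ − 8.7)): 104.3, 30.1, 74.9, 73.5, 67.2, 32.2, 19.6, 82.6, 29.4, 41.3, 58.1, 56.7, 44.8, 72.8, 18.9, 7.0.
Season total = 813.4 DD.
Complete generations = ⌊813.4 / 247⌋ = 3.

3 generations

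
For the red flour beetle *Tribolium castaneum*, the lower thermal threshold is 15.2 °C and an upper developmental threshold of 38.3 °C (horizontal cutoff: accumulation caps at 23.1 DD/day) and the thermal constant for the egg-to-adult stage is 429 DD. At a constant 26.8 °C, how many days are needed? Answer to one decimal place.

Daily accumulation = 26.8 − 15.2 = 11.6 DD/day.
Duration = 429 / 11.6 = 36.983 ≈ 37.0 days.

37.0 days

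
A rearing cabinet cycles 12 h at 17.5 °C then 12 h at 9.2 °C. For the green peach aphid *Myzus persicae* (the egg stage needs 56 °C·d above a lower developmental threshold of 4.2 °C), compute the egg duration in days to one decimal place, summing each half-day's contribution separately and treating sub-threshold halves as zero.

Day half: max(0, 17.5 − 4.2) × 0.5 = 13.3 × 0.5 = 6.65 DD.
Night half: max(0, 9.2 − 4.2) × 0.5 = 5.0 × 0.5 = 2.50 DD.
Per 24 h: 9.15 DD/day.
Duration = 56 / 9.15 = 6.120 ≈ 6.1 days.

6.1 days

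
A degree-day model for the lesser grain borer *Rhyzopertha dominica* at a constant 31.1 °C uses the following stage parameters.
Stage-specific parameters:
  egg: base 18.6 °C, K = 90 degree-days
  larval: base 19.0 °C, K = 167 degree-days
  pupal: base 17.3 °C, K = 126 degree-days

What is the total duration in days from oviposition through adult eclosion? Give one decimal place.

egg: 90 / (31.1 − 18.6) = 90 / 12.5 = 7.200 d.
larval: 167 / (31.1 − 19.0) = 167 / 12.1 = 13.802 d.
pupal: 126 / (31.1 − 17.3) = 126 / 13.8 = 9.130 d.
Sum = 30.132 ≈ 30.1 days.

30.1 days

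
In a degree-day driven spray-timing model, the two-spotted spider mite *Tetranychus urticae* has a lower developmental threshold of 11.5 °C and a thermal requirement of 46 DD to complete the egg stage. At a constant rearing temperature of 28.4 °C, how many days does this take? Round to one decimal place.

Daily accumulation = 28.4 − 11.5 = 16.9 DD/day.
Duration = 46 / 16.9 = 2.722 ≈ 2.7 days.

2.7 days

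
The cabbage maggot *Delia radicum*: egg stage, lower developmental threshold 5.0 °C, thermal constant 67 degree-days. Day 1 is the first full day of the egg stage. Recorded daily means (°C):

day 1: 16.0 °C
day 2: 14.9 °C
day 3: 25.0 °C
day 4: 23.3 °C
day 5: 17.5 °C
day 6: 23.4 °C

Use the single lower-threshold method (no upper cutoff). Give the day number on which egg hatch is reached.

Daily DD above 5.0 °C: 11.0, 9.9, 20.0, 18.3, 12.5, 18.4.
Cumulative: 11.0, 20.9, 40.9, 59.2, 71.7, 90.1.
The total first reaches 67 DD on day 5.

day 5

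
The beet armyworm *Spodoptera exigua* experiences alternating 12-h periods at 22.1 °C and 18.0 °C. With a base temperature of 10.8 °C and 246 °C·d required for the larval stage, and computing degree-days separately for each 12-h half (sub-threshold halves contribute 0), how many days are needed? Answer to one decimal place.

Day half: max(0, 22.1 − 10.8) × 0.5 = 11.3 × 0.5 = 5.65 DD.
Night half: max(0, 18.0 − 10.8) × 0.5 = 7.2 × 0.5 = 3.60 DD.
Per 24 h: 9.25 DD/day.
Duration = 246 / 9.25 = 26.595 ≈ 26.6 days.

26.6 days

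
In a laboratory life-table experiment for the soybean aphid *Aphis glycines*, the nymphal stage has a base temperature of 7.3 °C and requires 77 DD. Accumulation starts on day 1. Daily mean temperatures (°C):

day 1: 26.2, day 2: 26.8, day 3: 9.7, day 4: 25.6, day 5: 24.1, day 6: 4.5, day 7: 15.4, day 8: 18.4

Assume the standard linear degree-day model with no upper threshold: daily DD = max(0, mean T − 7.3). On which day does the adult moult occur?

Daily DD above 7.3 °C: 18.9, 19.5, 2.4, 18.3, 16.8, 0.0, 8.1, 11.1.
Cumulative: 18.9, 38.4, 40.8, 59.1, 75.9, 75.9, 84.0, 95.1.
The total first reaches 77 DD on day 7.

day 7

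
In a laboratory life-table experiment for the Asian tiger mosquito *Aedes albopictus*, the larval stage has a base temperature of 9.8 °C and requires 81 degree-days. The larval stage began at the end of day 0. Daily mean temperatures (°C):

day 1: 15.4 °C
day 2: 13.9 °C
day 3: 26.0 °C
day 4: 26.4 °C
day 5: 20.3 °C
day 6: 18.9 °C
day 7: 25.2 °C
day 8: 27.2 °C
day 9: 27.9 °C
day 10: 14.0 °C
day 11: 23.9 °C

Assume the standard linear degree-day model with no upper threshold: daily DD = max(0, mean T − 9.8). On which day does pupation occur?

Daily DD above 9.8 °C: 5.6, 4.1, 16.2, 16.6, 10.5, 9.1, 15.4, 17.4, 18.1, 4.2, 14.1.
Cumulative: 5.6, 9.7, 25.9, 42.5, 53.0, 62.1, 77.5, 94.9, 113.0, 117.2, 131.3.
The total first reaches 81 DD on day 8.

day 8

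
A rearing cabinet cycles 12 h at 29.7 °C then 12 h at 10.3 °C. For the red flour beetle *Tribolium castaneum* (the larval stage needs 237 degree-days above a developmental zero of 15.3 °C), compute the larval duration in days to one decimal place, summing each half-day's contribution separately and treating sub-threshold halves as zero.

Day half: max(0, 29.7 − 15.3) × 0.5 = 14.4 × 0.5 = 7.20 DD.
Night half: max(0, 10.3 − 15.3) × 0.5 = 0.0 × 0.5 = 0.00 DD.
Per 24 h: 7.20 DD/day.
Duration = 237 / 7.20 = 32.917 ≈ 32.9 days.

32.9 days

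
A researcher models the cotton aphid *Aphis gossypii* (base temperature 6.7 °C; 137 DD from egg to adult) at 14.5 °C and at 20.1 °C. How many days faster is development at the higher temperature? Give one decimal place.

7.3 days

At 14.5 °C: 137 / (14.5 − 6.7) = 137 / 7.8 = 17.564 d.
At 20.1 °C: 137 / (20.1 − 6.7) = 137 / 13.4 = 10.224 d.
Difference = |17.564 − 10.224| = 7.340 ≈ 7.3 days.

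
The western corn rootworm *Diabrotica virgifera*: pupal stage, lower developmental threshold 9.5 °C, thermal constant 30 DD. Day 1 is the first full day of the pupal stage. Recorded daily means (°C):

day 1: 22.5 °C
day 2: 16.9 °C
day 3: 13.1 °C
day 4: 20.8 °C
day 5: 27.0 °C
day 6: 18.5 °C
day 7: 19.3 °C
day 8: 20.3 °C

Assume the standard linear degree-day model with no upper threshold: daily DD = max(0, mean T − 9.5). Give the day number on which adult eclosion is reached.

day 4

Daily DD above 9.5 °C: 13.0, 7.4, 3.6, 11.3, 17.5, 9.0, 9.8, 10.8.
Cumulative: 13.0, 20.4, 24.0, 35.3, 52.8, 61.8, 71.6, 82.4.
The total first reaches 30 DD on day 4.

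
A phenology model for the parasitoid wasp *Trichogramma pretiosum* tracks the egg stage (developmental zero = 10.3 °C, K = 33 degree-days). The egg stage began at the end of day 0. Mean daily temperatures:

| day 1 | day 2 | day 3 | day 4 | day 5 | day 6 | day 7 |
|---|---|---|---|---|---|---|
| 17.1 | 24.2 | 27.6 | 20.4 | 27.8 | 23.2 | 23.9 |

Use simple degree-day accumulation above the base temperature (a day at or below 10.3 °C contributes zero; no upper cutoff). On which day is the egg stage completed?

day 3

Daily DD above 10.3 °C: 6.8, 13.9, 17.3, 10.1, 17.5, 12.9, 13.6.
Cumulative: 6.8, 20.7, 38.0, 48.1, 65.6, 78.5, 92.1.
The total first reaches 33 DD on day 3.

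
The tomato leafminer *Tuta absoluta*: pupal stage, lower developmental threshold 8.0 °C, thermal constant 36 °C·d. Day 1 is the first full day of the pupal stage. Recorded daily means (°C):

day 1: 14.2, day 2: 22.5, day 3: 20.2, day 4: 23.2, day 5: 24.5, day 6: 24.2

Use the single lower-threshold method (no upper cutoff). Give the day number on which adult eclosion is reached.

Daily DD above 8.0 °C: 6.2, 14.5, 12.2, 15.2, 16.5, 16.2.
Cumulative: 6.2, 20.7, 32.9, 48.1, 64.6, 80.8.
The total first reaches 36 DD on day 4.

day 4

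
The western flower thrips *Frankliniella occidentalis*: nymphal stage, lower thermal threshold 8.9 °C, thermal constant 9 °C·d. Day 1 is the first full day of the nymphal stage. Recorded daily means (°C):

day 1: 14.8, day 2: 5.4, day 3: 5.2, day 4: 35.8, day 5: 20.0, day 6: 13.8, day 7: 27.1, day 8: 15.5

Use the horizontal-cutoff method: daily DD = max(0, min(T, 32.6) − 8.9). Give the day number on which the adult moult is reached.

Daily DD above 8.9 °C (capped at 23.7): 5.9, 0.0, 0.0, 23.7, 11.1, 4.9, 18.2, 6.6.
Cumulative: 5.9, 5.9, 5.9, 29.6, 40.7, 45.6, 63.8, 70.4.
The total first reaches 9 DD on day 4.

day 4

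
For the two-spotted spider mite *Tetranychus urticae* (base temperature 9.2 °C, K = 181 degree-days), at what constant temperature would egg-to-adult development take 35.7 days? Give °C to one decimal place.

14.3 °C

Required daily accumulation = 181 / 35.7 = 5.070 DD/day.
T = T_base + 5.070 = 9.2 + 5.070 = 14.270 ≈ 14.3 °C.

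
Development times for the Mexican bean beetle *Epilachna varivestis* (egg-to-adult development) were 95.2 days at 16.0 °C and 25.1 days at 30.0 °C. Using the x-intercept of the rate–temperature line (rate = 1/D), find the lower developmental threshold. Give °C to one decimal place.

11.0 °C

Under the model K = D·(T − T_b), so D₁·(T₁ − T_b) = D₂·(T₂ − T_b).
95.2·(16.0 − T_b) = 25.1·(30.0 − T_b)
T_b = (95.2·16.0 − 25.1·30.0) / (95.2 − 25.1) = 770.20 / 70.1 = 10.987 °C ≈ 11.0 °C.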